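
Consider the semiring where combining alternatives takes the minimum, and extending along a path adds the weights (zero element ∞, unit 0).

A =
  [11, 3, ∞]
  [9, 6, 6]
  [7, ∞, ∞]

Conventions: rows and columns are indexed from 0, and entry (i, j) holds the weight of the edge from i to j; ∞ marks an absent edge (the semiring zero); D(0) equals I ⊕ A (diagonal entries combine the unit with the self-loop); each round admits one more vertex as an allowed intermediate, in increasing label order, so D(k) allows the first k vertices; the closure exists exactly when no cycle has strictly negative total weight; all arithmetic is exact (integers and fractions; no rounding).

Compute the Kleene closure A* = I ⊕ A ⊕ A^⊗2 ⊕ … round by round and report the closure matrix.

D(0):
  [0, 3, ∞]
  [9, 0, 6]
  [7, ∞, 0]
D(1):
  [0, 3, ∞]
  [9, 0, 6]
  [7, 10, 0]
D(2):
  [0, 3, 9]
  [9, 0, 6]
  [7, 10, 0]
D(3):
  [0, 3, 9]
  [9, 0, 6]
  [7, 10, 0]
Answer: A* = [[0, 3, 9], [9, 0, 6], [7, 10, 0]]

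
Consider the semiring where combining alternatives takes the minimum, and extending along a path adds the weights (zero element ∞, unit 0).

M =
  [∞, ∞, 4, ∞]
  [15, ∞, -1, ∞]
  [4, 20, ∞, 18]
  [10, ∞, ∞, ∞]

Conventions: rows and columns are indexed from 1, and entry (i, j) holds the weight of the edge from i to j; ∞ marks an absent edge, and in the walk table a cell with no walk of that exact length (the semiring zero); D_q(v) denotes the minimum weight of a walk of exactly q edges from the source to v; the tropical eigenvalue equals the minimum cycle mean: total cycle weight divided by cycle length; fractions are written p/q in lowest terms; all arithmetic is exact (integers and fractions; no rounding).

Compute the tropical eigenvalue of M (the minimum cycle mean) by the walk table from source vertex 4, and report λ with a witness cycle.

q=0: [∞, ∞, ∞, 0]
q=1: [10, ∞, ∞, ∞]
q=2: [∞, ∞, 14, ∞]
q=3: [18, 34, ∞, 32]
q=4: [42, ∞, 22, ∞]
Optimal cycle mean attained by: cycle 1->3->1, total 4 + 4, length 2.
Answer: λ = 4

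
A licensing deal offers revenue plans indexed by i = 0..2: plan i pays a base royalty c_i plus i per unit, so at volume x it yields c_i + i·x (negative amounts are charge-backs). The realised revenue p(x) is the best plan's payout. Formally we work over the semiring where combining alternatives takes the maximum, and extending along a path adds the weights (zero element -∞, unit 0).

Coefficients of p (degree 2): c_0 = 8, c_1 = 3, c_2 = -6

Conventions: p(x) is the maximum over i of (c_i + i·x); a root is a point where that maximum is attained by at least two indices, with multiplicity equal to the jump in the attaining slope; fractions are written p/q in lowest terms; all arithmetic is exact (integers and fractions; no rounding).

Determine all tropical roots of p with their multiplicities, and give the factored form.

hull edge (i=0, c=8) to (i=1, c=3): slope -5, span 1
hull edge (i=1, c=3) to (i=2, c=-6): slope -9, span 1
Factored form: p(x) = -6 ⊗ (x ⊕ 5) ⊗ (x ⊕ 9)
Answer: roots = 5 (mult 1), 9 (mult 1)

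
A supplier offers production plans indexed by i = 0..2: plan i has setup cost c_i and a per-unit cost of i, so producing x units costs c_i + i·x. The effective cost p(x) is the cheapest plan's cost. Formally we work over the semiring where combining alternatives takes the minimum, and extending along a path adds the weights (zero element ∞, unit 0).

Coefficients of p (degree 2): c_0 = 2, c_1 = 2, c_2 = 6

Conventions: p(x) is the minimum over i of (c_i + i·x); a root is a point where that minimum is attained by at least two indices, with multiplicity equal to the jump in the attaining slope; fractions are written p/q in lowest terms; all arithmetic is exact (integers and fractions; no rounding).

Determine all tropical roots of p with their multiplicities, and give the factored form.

hull edge (i=0, c=2) to (i=1, c=2): slope 0, span 1
hull edge (i=1, c=2) to (i=2, c=6): slope 4, span 1
Factored form: p(x) = 6 ⊗ (x ⊕ (-4)) ⊗ (x ⊕ 0)
Answer: roots = -4 (mult 1), 0 (mult 1)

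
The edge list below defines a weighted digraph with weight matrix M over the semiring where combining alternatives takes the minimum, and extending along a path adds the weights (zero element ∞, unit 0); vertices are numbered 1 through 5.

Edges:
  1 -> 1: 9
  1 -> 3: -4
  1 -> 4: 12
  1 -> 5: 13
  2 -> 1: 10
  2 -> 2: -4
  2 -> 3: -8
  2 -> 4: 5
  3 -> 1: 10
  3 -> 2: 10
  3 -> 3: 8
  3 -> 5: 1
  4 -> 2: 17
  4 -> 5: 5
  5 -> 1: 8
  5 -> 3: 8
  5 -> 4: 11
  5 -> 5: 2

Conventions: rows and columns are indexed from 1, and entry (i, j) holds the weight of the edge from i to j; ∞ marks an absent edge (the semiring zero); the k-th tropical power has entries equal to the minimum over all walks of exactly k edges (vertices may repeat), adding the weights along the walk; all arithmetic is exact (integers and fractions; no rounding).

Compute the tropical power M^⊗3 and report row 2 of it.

M^⊗2:
  [6, 6, 4, 21, -3]
  [2, -8, -12, 1, -7]
  [9, 6, 2, 12, 3]
  [13, 13, 9, 16, 7]
  [10, 18, 4, 13, 4]
M^⊗3:
  [5, 2, -2, 8, -1]
  [-2, -12, -16, -3, -11]
  [11, 2, -2, 11, 3]
  [15, 9, 5, 18, 9]
  [12, 14, 6, 15, 5]
Answer: row 2 of M^⊗3 = [-2, -12, -16, -3, -11]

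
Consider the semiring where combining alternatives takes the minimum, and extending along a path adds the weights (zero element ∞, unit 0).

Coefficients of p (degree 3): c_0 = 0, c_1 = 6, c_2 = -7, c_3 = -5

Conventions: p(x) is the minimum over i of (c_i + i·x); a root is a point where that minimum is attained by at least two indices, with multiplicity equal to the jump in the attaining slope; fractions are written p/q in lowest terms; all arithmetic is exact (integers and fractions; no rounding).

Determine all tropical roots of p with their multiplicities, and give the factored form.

hull edge (i=0, c=0) to (i=2, c=-7): slope -7/2, span 2
hull edge (i=2, c=-7) to (i=3, c=-5): slope 2, span 1
Factored form: p(x) = -5 ⊗ (x ⊕ (-2)) ⊗ (x ⊕ 7/2) ⊗ (x ⊕ 7/2)
Answer: roots = -2 (mult 1), 7/2 (mult 2)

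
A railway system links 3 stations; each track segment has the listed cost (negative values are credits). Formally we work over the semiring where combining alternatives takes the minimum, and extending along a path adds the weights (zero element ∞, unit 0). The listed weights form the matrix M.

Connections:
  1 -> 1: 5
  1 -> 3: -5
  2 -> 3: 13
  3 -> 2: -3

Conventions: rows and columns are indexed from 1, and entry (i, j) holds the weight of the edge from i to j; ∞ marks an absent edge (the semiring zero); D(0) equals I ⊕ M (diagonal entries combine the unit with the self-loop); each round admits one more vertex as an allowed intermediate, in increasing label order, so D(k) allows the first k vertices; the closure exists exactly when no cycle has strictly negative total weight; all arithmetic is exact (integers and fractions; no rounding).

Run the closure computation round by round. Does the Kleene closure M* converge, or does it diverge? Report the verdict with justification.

D(0):
  [0, ∞, -5]
  [∞, 0, 13]
  [∞, -3, 0]
D(1):
  [0, ∞, -5]
  [∞, 0, 13]
  [∞, -3, 0]
D(2):
  [0, ∞, -5]
  [∞, 0, 13]
  [∞, -3, 0]
D(3):
  [0, -8, -5]
  [∞, 0, 13]
  [∞, -3, 0]
Key observation: every diagonal entry stays at the unit through all rounds, so no improving cycle exists.
Answer: CONVERGES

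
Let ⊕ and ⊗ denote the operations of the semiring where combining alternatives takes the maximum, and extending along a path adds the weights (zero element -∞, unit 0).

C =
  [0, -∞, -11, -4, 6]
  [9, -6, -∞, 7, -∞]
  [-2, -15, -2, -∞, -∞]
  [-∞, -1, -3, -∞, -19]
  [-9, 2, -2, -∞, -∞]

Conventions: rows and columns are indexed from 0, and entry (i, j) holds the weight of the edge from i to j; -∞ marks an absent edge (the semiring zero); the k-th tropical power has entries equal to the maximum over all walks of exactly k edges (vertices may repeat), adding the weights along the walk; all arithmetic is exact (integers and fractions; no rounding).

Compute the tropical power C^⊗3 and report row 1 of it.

C^⊗2:
  [0, 8, 4, -4, 6]
  [9, 6, 4, 5, 15]
  [-2, -17, -4, -6, 4]
  [8, -7, -5, 6, -∞]
  [11, -4, -4, 9, -3]
C^⊗3:
  [17, 8, 4, 15, 6]
  [15, 17, 13, 13, 15]
  [-2, 6, 2, -6, 4]
  [8, 5, 3, 4, 14]
  [11, 8, 6, 7, 17]
Answer: row 1 of C^⊗3 = [15, 17, 13, 13, 15]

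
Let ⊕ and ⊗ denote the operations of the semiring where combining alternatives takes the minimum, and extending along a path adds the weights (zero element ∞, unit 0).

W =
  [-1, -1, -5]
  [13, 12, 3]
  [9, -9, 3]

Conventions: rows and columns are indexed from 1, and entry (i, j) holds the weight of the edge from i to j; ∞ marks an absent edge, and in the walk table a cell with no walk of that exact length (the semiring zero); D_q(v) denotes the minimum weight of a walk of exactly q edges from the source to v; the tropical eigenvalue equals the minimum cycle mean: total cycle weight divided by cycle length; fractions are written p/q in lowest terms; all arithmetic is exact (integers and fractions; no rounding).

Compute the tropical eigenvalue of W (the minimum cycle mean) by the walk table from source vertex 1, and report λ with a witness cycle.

q=0: [0, ∞, ∞]
q=1: [-1, -1, -5]
q=2: [-2, -14, -6]
q=3: [-3, -15, -11]
Optimal cycle mean attained by: cycle 2->3->2, total 3 + (-9), length 2.
Answer: λ = -3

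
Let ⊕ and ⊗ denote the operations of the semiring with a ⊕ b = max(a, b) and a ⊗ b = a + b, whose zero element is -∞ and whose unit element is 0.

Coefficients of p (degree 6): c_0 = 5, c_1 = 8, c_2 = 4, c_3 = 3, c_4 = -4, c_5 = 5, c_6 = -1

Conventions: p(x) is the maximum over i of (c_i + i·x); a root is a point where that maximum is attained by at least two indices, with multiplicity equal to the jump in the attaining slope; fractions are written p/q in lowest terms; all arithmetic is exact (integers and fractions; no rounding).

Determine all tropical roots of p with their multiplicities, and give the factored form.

hull edge (i=0, c=5) to (i=1, c=8): slope 3, span 1
hull edge (i=1, c=8) to (i=5, c=5): slope -3/4, span 4
hull edge (i=5, c=5) to (i=6, c=-1): slope -6, span 1
Factored form: p(x) = -1 ⊗ (x ⊕ (-3)) ⊗ (x ⊕ 3/4) ⊗ (x ⊕ 3/4) ⊗ (x ⊕ 3/4) ⊗ (x ⊕ 3/4) ⊗ (x ⊕ 6)
Answer: roots = -3 (mult 1), 3/4 (mult 4), 6 (mult 1)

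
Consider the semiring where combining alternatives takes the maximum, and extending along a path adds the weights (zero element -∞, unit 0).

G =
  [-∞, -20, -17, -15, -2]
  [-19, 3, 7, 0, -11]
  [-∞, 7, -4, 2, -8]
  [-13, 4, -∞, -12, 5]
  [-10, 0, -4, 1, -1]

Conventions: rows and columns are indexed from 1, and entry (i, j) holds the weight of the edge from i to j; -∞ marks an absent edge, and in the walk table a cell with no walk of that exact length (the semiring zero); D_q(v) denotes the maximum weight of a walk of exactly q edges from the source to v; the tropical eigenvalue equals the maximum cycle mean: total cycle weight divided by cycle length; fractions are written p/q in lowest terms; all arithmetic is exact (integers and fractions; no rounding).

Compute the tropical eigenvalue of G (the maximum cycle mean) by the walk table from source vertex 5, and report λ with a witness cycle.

q=0: [-∞, -∞, -∞, -∞, 0]
q=1: [-10, 0, -4, 1, -1]
q=2: [-11, 5, 7, 0, 6]
q=3: [-4, 14, 12, 9, 5]
q=4: [-4, 19, 21, 14, 14]
q=5: [4, 28, 26, 23, 19]
Optimal cycle mean attained by: cycle 2->3->2, total 7 + 7, length 2.
Answer: λ = 7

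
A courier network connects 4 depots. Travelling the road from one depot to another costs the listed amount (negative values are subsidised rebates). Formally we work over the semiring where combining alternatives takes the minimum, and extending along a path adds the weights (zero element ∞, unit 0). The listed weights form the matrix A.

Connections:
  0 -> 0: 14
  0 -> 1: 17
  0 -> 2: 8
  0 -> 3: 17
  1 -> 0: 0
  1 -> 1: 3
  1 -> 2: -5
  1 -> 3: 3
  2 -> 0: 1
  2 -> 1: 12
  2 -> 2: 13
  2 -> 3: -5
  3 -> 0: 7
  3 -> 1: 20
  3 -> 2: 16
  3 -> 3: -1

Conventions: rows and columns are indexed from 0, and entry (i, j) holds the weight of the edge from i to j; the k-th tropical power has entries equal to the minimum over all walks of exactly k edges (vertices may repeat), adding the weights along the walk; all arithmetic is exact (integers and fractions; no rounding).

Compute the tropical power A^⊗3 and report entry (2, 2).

A^⊗2:
  [9, 20, 12, 3]
  [-4, 6, -2, -10]
  [2, 15, 7, -6]
  [6, 19, 15, -2]
A^⊗3:
  [10, 23, 15, 2]
  [-3, 9, 1, -11]
  [1, 14, 10, -7]
  [5, 18, 14, -3]
Key observation: the optimum is the walk 2->1->1->2, with weight 12 + 3 + (-5) = 10.
Optimal value attained by: walk 2->1->1->2.
Answer: (A^⊗3)[2][2] = 10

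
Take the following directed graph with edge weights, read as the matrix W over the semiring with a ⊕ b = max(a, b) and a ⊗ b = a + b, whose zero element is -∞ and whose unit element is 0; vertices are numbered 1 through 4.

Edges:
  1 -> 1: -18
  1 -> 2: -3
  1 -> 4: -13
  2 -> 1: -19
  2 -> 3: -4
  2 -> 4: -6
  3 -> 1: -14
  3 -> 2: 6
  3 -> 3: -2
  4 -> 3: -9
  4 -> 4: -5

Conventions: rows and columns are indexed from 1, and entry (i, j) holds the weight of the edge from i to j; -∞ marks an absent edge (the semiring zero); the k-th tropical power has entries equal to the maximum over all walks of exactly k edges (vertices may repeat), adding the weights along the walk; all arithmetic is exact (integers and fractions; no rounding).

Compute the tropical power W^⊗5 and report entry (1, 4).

W^⊗2:
  [-22, -21, -7, -9]
  [-18, 2, -6, -11]
  [-13, 4, 2, 0]
  [-23, -3, -11, -10]
W^⊗3:
  [-21, -1, -9, -14]
  [-17, 0, -2, -4]
  [-12, 8, 0, -2]
  [-22, -5, -7, -9]
W^⊗4:
  [-20, -3, -5, -7]
  [-16, 4, -4, -6]
  [-11, 6, 4, 2]
  [-21, -1, -9, -11]
W^⊗5:
  [-19, 1, -7, -9]
  [-15, 2, 0, -2]
  [-10, 10, 2, 0]
  [-20, -3, -5, -7]
Key observation: the optimum is the walk 1->2->3->3->2->4, with weight (-3) + (-4) + (-2) + 6 + (-6) = -9.
Optimal value attained by: walk 1->2->3->3->2->4.
Answer: (W^⊗5)[1][4] = -9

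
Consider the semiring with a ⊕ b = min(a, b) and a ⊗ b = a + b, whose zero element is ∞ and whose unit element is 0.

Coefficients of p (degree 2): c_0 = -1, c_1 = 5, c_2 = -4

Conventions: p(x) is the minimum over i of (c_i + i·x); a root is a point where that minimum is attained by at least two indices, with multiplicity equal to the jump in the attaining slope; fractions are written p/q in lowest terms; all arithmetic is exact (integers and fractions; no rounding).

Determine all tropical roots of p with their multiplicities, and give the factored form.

hull edge (i=0, c=-1) to (i=2, c=-4): slope -3/2, span 2
Factored form: p(x) = -4 ⊗ (x ⊕ 3/2) ⊗ (x ⊕ 3/2)
Answer: roots = 3/2 (mult 2)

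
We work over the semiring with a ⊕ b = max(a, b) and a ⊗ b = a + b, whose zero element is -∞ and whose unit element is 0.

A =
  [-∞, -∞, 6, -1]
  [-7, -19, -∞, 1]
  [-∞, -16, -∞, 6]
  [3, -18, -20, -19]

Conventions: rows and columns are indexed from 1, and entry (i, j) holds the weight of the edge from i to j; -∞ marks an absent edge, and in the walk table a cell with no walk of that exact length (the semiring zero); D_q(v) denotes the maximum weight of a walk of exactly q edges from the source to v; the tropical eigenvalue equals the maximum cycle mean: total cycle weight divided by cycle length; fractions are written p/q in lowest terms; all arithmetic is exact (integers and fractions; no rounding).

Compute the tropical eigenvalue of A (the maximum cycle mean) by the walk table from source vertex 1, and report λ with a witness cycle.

q=0: [0, -∞, -∞, -∞]
q=1: [-∞, -∞, 6, -1]
q=2: [2, -10, -21, 12]
q=3: [15, -6, 8, 1]
q=4: [4, -8, 21, 14]
Optimal cycle mean attained by: cycle 1->3->4->1, total 6 + 6 + 3, length 3.
Answer: λ = 5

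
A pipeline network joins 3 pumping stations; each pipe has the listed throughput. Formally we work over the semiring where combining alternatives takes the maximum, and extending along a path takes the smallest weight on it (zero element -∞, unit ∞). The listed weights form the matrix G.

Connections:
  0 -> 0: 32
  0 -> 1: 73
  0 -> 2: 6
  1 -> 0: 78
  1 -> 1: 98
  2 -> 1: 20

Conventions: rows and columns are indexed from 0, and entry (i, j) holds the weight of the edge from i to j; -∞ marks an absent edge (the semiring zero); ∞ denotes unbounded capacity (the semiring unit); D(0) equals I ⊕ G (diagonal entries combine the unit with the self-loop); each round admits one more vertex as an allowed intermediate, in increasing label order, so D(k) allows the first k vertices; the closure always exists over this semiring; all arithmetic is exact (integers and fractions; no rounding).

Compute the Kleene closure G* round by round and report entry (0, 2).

D(0):
  [∞, 73, 6]
  [78, ∞, -∞]
  [-∞, 20, ∞]
D(1):
  [∞, 73, 6]
  [78, ∞, 6]
  [-∞, 20, ∞]
D(2):
  [∞, 73, 6]
  [78, ∞, 6]
  [20, 20, ∞]
D(3):
  [∞, 73, 6]
  [78, ∞, 6]
  [20, 20, ∞]
Answer: G*[0][2] = 6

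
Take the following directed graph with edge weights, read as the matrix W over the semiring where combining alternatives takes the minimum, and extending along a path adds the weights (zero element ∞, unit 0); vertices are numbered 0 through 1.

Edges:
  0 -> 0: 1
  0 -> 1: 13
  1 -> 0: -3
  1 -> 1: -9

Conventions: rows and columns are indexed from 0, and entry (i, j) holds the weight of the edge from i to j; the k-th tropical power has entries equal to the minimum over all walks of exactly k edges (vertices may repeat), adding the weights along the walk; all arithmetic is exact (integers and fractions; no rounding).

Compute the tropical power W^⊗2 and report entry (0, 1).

W^⊗2:
  [2, 4]
  [-12, -18]
Key observation: the optimum is the walk 0->1->1, with weight 13 + (-9) = 4.
Optimal value attained by: walk 0->1->1.
Answer: (W^⊗2)[0][1] = 4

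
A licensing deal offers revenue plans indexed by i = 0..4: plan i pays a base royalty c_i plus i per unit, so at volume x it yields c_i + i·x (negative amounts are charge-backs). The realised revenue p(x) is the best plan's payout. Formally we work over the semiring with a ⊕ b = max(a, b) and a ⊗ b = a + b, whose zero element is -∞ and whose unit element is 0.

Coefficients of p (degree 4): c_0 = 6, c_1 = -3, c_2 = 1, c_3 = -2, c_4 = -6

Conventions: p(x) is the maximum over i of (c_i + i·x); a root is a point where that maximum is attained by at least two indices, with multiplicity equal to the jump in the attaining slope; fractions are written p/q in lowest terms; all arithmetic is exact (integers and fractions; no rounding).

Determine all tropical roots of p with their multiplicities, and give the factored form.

hull edge (i=0, c=6) to (i=2, c=1): slope -5/2, span 2
hull edge (i=2, c=1) to (i=3, c=-2): slope -3, span 1
hull edge (i=3, c=-2) to (i=4, c=-6): slope -4, span 1
Factored form: p(x) = -6 ⊗ (x ⊕ 5/2) ⊗ (x ⊕ 5/2) ⊗ (x ⊕ 3) ⊗ (x ⊕ 4)
Answer: roots = 5/2 (mult 2), 3 (mult 1), 4 (mult 1)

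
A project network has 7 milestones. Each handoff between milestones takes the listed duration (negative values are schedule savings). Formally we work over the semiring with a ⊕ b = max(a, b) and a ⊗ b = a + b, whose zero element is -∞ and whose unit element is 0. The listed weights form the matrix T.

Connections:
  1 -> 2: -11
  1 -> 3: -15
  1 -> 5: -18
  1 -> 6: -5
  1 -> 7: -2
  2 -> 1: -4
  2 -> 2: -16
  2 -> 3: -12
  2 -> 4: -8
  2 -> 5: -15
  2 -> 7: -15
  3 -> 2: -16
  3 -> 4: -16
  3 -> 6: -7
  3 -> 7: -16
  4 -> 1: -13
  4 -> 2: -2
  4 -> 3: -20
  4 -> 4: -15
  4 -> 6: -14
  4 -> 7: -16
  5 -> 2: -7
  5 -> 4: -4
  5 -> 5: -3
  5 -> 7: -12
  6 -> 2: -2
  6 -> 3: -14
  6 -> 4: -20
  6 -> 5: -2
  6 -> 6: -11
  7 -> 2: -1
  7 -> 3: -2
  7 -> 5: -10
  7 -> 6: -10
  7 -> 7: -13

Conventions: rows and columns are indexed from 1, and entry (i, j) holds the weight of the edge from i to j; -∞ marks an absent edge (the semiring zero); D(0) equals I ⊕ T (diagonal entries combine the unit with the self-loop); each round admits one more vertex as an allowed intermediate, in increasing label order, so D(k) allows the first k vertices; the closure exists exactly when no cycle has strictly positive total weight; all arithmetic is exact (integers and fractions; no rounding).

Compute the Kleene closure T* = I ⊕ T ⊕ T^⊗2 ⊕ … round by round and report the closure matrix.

D(0):
  [0, -11, -15, -∞, -18, -5, -2]
  [-4, 0, -12, -8, -15, -∞, -15]
  [-∞, -16, 0, -16, -∞, -7, -16]
  [-13, -2, -20, 0, -∞, -14, -16]
  [-∞, -7, -∞, -4, 0, -∞, -12]
  [-∞, -2, -14, -20, -2, 0, -∞]
  [-∞, -1, -2, -∞, -10, -10, 0]
D(1):
  [0, -11, -15, -∞, -18, -5, -2]
  [-4, 0, -12, -8, -15, -9, -6]
  [-∞, -16, 0, -16, -∞, -7, -16]
  [-13, -2, -20, 0, -31, -14, -15]
  [-∞, -7, -∞, -4, 0, -∞, -12]
  [-∞, -2, -14, -20, -2, 0, -∞]
  [-∞, -1, -2, -∞, -10, -10, 0]
D(2):
  [0, -11, -15, -19, -18, -5, -2]
  [-4, 0, -12, -8, -15, -9, -6]
  [-20, -16, 0, -16, -31, -7, -16]
  [-6, -2, -14, 0, -17, -11, -8]
  [-11, -7, -19, -4, 0, -16, -12]
  [-6, -2, -14, -10, -2, 0, -8]
  [-5, -1, -2, -9, -10, -10, 0]
D(3):
  [0, -11, -15, -19, -18, -5, -2]
  [-4, 0, -12, -8, -15, -9, -6]
  [-20, -16, 0, -16, -31, -7, -16]
  [-6, -2, -14, 0, -17, -11, -8]
  [-11, -7, -19, -4, 0, -16, -12]
  [-6, -2, -14, -10, -2, 0, -8]
  [-5, -1, -2, -9, -10, -9, 0]
D(4):
  [0, -11, -15, -19, -18, -5, -2]
  [-4, 0, -12, -8, -15, -9, -6]
  [-20, -16, 0, -16, -31, -7, -16]
  [-6, -2, -14, 0, -17, -11, -8]
  [-10, -6, -18, -4, 0, -15, -12]
  [-6, -2, -14, -10, -2, 0, -8]
  [-5, -1, -2, -9, -10, -9, 0]
D(5):
  [0, -11, -15, -19, -18, -5, -2]
  [-4, 0, -12, -8, -15, -9, -6]
  [-20, -16, 0, -16, -31, -7, -16]
  [-6, -2, -14, 0, -17, -11, -8]
  [-10, -6, -18, -4, 0, -15, -12]
  [-6, -2, -14, -6, -2, 0, -8]
  [-5, -1, -2, -9, -10, -9, 0]
D(6):
  [0, -7, -15, -11, -7, -5, -2]
  [-4, 0, -12, -8, -11, -9, -6]
  [-13, -9, 0, -13, -9, -7, -15]
  [-6, -2, -14, 0, -13, -11, -8]
  [-10, -6, -18, -4, 0, -15, -12]
  [-6, -2, -14, -6, -2, 0, -8]
  [-5, -1, -2, -9, -10, -9, 0]
D(7):
  [0, -3, -4, -11, -7, -5, -2]
  [-4, 0, -8, -8, -11, -9, -6]
  [-13, -9, 0, -13, -9, -7, -15]
  [-6, -2, -10, 0, -13, -11, -8]
  [-10, -6, -14, -4, 0, -15, -12]
  [-6, -2, -10, -6, -2, 0, -8]
  [-5, -1, -2, -9, -10, -9, 0]
Answer: T* = [[0, -3, -4, -11, -7, -5, -2], [-4, 0, -8, -8, -11, -9, -6], [-13, -9, 0, -13, -9, -7, -15], [-6, -2, -10, 0, -13, -11, -8], [-10, -6, -14, -4, 0, -15, -12], [-6, -2, -10, -6, -2, 0, -8], [-5, -1, -2, -9, -10, -9, 0]]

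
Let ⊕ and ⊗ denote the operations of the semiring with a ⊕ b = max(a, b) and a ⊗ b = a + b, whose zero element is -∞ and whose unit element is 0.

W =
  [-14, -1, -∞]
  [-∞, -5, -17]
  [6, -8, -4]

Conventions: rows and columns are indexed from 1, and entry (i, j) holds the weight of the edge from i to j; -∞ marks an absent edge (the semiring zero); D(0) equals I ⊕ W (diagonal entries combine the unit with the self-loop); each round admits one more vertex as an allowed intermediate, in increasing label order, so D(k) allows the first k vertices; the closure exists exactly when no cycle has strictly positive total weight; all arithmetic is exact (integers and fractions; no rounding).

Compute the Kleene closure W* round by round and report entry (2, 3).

D(0):
  [0, -1, -∞]
  [-∞, 0, -17]
  [6, -8, 0]
D(1):
  [0, -1, -∞]
  [-∞, 0, -17]
  [6, 5, 0]
D(2):
  [0, -1, -18]
  [-∞, 0, -17]
  [6, 5, 0]
D(3):
  [0, -1, -18]
  [-11, 0, -17]
  [6, 5, 0]
Answer: W*[2][3] = -17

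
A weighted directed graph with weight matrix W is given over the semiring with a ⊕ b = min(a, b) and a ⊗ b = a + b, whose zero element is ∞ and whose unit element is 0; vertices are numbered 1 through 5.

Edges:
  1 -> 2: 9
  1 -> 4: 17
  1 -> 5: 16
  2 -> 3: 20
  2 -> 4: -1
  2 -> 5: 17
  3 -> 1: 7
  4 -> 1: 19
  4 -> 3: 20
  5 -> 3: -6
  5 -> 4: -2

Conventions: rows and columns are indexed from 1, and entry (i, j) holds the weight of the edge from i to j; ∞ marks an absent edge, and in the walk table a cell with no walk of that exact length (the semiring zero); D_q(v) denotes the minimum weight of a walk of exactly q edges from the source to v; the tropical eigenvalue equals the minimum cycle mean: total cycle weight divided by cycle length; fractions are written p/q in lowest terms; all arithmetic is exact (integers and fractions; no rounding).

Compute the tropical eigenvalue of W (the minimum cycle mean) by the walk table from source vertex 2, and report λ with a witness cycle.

q=0: [∞, 0, ∞, ∞, ∞]
q=1: [∞, ∞, 20, -1, 17]
q=2: [18, ∞, 11, 15, ∞]
q=3: [18, 27, 35, 35, 34]
q=4: [42, 27, 28, 26, 34]
q=5: [35, 51, 28, 26, 44]
Optimal cycle mean attained by: cycle 1->5->3->1, total 16 + (-6) + 7, length 3.
Answer: λ = 17/3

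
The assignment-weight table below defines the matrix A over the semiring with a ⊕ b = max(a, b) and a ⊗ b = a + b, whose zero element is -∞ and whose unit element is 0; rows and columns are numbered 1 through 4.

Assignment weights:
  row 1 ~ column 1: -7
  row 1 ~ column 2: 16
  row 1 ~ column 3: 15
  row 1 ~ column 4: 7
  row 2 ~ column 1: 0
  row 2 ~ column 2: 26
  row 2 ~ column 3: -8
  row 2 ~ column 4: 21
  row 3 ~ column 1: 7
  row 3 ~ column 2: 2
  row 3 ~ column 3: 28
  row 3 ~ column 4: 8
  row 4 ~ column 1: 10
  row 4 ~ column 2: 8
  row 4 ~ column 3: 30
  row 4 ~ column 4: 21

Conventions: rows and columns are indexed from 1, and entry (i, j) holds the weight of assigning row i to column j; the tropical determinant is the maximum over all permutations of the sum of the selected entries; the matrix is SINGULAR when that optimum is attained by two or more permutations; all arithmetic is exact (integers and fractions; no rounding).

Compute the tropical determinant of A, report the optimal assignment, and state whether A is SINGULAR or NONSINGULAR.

σ = (1, 2, 3, 4): (-7) + 26 + 28 + 21 = 68
σ = (1, 2, 4, 3): (-7) + 26 + 8 + 30 = 57
σ = (1, 3, 2, 4): (-7) + (-8) + 2 + 21 = 8
σ = (1, 3, 4, 2): (-7) + (-8) + 8 + 8 = 1
σ = (1, 4, 2, 3): (-7) + 21 + 2 + 30 = 46
σ = (1, 4, 3, 2): (-7) + 21 + 28 + 8 = 50
σ = (2, 1, 3, 4): 16 + 0 + 28 + 21 = 65
σ = (2, 1, 4, 3): 16 + 0 + 8 + 30 = 54
σ = (2, 3, 1, 4): 16 + (-8) + 7 + 21 = 36
σ = (2, 3, 4, 1): 16 + (-8) + 8 + 10 = 26
σ = (2, 4, 1, 3): 16 + 21 + 7 + 30 = 74
σ = (2, 4, 3, 1): 16 + 21 + 28 + 10 = 75
σ = (3, 1, 2, 4): 15 + 0 + 2 + 21 = 38
σ = (3, 1, 4, 2): 15 + 0 + 8 + 8 = 31
σ = (3, 2, 1, 4): 15 + 26 + 7 + 21 = 69
σ = (3, 2, 4, 1): 15 + 26 + 8 + 10 = 59
σ = (3, 4, 1, 2): 15 + 21 + 7 + 8 = 51
σ = (3, 4, 2, 1): 15 + 21 + 2 + 10 = 48
σ = (4, 1, 2, 3): 7 + 0 + 2 + 30 = 39
σ = (4, 1, 3, 2): 7 + 0 + 28 + 8 = 43
σ = (4, 2, 1, 3): 7 + 26 + 7 + 30 = 70
σ = (4, 2, 3, 1): 7 + 26 + 28 + 10 = 71
σ = (4, 3, 1, 2): 7 + (-8) + 7 + 8 = 14
σ = (4, 3, 2, 1): 7 + (-8) + 2 + 10 = 11
Optimal value attained by: σ = (2, 4, 3, 1).
Answer: det⊕(A) = 75; verdict: NONSINGULAR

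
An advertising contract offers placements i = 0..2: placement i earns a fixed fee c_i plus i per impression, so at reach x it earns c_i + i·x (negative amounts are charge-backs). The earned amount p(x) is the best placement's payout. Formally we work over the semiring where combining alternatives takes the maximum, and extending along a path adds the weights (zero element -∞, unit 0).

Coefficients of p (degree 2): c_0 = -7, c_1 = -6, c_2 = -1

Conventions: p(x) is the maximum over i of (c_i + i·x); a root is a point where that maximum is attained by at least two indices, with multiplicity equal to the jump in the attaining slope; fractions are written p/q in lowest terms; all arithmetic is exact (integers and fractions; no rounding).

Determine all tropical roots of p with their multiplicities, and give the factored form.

hull edge (i=0, c=-7) to (i=2, c=-1): slope 3, span 2
Factored form: p(x) = -1 ⊗ (x ⊕ (-3)) ⊗ (x ⊕ (-3))
Answer: roots = -3 (mult 2)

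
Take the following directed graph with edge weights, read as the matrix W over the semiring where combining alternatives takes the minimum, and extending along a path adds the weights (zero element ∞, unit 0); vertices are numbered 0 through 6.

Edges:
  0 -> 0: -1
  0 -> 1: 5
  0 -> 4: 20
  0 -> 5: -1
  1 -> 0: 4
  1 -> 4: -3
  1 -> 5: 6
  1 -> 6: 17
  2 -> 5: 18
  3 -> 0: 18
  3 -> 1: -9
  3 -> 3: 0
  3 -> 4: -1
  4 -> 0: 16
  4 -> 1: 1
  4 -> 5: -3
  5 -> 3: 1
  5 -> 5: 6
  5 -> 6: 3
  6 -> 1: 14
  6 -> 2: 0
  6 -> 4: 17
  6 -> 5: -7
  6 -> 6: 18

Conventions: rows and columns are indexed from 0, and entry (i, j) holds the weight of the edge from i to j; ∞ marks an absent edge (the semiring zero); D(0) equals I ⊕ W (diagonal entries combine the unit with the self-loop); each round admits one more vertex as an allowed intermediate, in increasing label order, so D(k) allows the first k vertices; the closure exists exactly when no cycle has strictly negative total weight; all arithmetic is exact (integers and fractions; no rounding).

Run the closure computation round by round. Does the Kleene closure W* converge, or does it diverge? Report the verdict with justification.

Detection: at round 0, diagonal entry (0, 0) turns strictly negative.
Key observation: the cycle 0->0 has total weight (-1), which is strictly negative.
Answer: DIVERGES — negative cycle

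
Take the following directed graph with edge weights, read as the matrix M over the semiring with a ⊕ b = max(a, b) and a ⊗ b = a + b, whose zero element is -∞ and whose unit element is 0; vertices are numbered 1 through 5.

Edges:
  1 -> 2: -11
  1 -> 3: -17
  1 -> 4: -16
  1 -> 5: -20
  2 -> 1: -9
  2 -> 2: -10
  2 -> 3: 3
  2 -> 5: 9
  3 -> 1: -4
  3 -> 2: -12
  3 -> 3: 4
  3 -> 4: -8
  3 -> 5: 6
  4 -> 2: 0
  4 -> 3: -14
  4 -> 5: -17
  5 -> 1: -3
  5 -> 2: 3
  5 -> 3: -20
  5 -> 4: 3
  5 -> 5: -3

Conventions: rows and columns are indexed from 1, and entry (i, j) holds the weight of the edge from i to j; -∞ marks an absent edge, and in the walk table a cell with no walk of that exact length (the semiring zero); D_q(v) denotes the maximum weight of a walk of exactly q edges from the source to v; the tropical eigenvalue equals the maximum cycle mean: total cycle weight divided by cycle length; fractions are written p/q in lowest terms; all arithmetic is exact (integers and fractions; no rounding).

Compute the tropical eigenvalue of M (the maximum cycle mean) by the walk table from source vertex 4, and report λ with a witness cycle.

q=0: [-∞, -∞, -∞, 0, -∞]
q=1: [-∞, 0, -14, -∞, -17]
q=2: [-9, -10, 3, -14, 9]
q=3: [6, 12, 7, 12, 9]
q=4: [6, 12, 15, 12, 21]
q=5: [18, 24, 19, 24, 21]
Optimal cycle mean attained by: cycle 2->5->2, total 9 + 3, length 2.
Answer: λ = 6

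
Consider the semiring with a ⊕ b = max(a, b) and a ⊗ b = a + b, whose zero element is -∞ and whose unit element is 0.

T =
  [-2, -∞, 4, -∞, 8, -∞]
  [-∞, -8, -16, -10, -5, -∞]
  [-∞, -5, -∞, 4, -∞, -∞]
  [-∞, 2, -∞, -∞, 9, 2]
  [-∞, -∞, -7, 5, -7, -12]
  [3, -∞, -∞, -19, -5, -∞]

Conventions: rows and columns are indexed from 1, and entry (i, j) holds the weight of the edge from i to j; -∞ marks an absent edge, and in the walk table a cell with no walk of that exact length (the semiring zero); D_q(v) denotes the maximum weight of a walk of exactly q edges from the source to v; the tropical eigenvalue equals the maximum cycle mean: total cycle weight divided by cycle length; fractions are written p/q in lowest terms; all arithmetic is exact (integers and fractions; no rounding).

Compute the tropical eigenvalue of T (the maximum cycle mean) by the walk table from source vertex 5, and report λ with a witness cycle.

q=0: [-∞, -∞, -∞, -∞, 0, -∞]
q=1: [-∞, -∞, -7, 5, -7, -12]
q=2: [-9, 7, -14, -2, 14, 7]
q=3: [10, 0, 7, 19, 7, 2]
q=4: [8, 21, 14, 12, 28, 21]
q=5: [24, 14, 21, 33, 21, 16]
q=6: [22, 35, 28, 26, 42, 35]
Optimal cycle mean attained by: cycle 4->5->4, total 9 + 5, length 2.
Answer: λ = 7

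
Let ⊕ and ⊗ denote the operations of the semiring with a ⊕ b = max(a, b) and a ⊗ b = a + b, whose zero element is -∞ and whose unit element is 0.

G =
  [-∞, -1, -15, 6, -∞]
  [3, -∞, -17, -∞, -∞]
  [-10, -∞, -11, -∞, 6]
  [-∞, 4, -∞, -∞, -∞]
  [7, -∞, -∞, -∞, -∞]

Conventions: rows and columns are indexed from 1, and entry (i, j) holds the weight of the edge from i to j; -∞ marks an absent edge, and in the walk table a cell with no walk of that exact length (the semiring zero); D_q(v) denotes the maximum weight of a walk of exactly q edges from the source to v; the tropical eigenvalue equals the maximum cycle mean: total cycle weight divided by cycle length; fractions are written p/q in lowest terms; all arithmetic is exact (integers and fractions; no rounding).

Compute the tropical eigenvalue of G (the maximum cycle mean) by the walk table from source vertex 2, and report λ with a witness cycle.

q=0: [-∞, 0, -∞, -∞, -∞]
q=1: [3, -∞, -17, -∞, -∞]
q=2: [-27, 2, -12, 9, -11]
q=3: [5, 13, -15, -21, -6]
q=4: [16, 4, -4, 11, -9]
q=5: [7, 15, 1, 22, 2]
Optimal cycle mean attained by: cycle 1->4->2->1, total 6 + 4 + 3, length 3.
Answer: λ = 13/3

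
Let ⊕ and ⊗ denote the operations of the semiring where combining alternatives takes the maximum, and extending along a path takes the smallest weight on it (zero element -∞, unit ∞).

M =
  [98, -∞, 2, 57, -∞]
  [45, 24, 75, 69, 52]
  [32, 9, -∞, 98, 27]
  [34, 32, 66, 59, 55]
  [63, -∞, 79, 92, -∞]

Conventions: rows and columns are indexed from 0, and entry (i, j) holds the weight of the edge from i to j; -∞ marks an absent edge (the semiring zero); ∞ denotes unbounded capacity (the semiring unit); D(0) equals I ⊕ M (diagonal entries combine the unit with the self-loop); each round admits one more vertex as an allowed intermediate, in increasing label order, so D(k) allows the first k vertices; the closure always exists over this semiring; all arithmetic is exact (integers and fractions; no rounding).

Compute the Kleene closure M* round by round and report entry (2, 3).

D(0):
  [∞, -∞, 2, 57, -∞]
  [45, ∞, 75, 69, 52]
  [32, 9, ∞, 98, 27]
  [34, 32, 66, ∞, 55]
  [63, -∞, 79, 92, ∞]
D(1):
  [∞, -∞, 2, 57, -∞]
  [45, ∞, 75, 69, 52]
  [32, 9, ∞, 98, 27]
  [34, 32, 66, ∞, 55]
  [63, -∞, 79, 92, ∞]
D(2):
  [∞, -∞, 2, 57, -∞]
  [45, ∞, 75, 69, 52]
  [32, 9, ∞, 98, 27]
  [34, 32, 66, ∞, 55]
  [63, -∞, 79, 92, ∞]
D(3):
  [∞, 2, 2, 57, 2]
  [45, ∞, 75, 75, 52]
  [32, 9, ∞, 98, 27]
  [34, 32, 66, ∞, 55]
  [63, 9, 79, 92, ∞]
D(4):
  [∞, 32, 57, 57, 55]
  [45, ∞, 75, 75, 55]
  [34, 32, ∞, 98, 55]
  [34, 32, 66, ∞, 55]
  [63, 32, 79, 92, ∞]
D(5):
  [∞, 32, 57, 57, 55]
  [55, ∞, 75, 75, 55]
  [55, 32, ∞, 98, 55]
  [55, 32, 66, ∞, 55]
  [63, 32, 79, 92, ∞]
Answer: M*[2][3] = 98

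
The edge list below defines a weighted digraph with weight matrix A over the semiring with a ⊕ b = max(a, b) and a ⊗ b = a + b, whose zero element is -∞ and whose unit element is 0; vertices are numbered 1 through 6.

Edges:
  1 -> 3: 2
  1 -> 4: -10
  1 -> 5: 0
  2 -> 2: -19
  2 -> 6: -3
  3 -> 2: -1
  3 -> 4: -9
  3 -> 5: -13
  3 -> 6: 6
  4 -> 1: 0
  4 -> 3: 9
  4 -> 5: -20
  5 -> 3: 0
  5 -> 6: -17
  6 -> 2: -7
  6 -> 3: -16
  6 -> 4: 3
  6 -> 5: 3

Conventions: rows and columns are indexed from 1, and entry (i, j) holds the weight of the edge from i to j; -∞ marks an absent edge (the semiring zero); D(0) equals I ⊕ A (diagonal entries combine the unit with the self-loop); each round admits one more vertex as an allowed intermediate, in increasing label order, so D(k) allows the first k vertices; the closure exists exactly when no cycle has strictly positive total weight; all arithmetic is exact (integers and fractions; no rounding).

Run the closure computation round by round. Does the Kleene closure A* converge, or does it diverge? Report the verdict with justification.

D(0):
  [0, -∞, 2, -10, 0, -∞]
  [-∞, 0, -∞, -∞, -∞, -3]
  [-∞, -1, 0, -9, -13, 6]
  [0, -∞, 9, 0, -20, -∞]
  [-∞, -∞, 0, -∞, 0, -17]
  [-∞, -7, -16, 3, 3, 0]
D(1):
  [0, -∞, 2, -10, 0, -∞]
  [-∞, 0, -∞, -∞, -∞, -3]
  [-∞, -1, 0, -9, -13, 6]
  [0, -∞, 9, 0, 0, -∞]
  [-∞, -∞, 0, -∞, 0, -17]
  [-∞, -7, -16, 3, 3, 0]
D(2):
  [0, -∞, 2, -10, 0, -∞]
  [-∞, 0, -∞, -∞, -∞, -3]
  [-∞, -1, 0, -9, -13, 6]
  [0, -∞, 9, 0, 0, -∞]
  [-∞, -∞, 0, -∞, 0, -17]
  [-∞, -7, -16, 3, 3, 0]
D(3):
  [0, 1, 2, -7, 0, 8]
  [-∞, 0, -∞, -∞, -∞, -3]
  [-∞, -1, 0, -9, -13, 6]
  [0, 8, 9, 0, 0, 15]
  [-∞, -1, 0, -9, 0, 6]
  [-∞, -7, -16, 3, 3, 0]
Detection: at round 4, diagonal entry (6, 6) turns strictly positive.
Key observation: the cycle 6->4->1->3->2->6 has total weight 3 + 0 + 2 + (-1) + (-3), which is strictly positive.
Answer: DIVERGES — positive cycle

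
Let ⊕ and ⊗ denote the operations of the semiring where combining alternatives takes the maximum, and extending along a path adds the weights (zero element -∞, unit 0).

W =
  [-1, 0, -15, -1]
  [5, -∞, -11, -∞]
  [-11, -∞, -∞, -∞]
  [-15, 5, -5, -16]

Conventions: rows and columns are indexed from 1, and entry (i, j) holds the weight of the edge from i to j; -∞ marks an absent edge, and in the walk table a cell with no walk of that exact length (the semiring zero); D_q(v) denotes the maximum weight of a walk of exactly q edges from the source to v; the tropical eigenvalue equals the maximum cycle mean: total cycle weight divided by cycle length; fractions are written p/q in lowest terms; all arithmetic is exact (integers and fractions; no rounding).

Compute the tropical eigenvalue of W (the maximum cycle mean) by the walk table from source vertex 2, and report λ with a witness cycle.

q=0: [-∞, 0, -∞, -∞]
q=1: [5, -∞, -11, -∞]
q=2: [4, 5, -10, 4]
q=3: [10, 9, -1, 3]
q=4: [14, 10, -2, 9]
Optimal cycle mean attained by: cycle 1->4->2->1, total (-1) + 5 + 5, length 3.
Answer: λ = 3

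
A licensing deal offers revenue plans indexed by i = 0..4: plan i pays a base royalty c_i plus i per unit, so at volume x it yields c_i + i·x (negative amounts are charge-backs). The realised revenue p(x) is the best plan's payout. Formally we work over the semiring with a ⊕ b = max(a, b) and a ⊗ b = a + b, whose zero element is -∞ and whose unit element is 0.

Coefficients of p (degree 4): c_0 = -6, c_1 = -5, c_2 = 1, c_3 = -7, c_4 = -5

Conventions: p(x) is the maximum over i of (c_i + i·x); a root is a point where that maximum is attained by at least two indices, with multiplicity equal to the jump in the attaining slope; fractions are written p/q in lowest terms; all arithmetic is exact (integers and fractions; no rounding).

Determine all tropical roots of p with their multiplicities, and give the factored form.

hull edge (i=0, c=-6) to (i=2, c=1): slope 7/2, span 2
hull edge (i=2, c=1) to (i=4, c=-5): slope -3, span 2
Factored form: p(x) = -5 ⊗ (x ⊕ (-7/2)) ⊗ (x ⊕ (-7/2)) ⊗ (x ⊕ 3) ⊗ (x ⊕ 3)
Answer: roots = -7/2 (mult 2), 3 (mult 2)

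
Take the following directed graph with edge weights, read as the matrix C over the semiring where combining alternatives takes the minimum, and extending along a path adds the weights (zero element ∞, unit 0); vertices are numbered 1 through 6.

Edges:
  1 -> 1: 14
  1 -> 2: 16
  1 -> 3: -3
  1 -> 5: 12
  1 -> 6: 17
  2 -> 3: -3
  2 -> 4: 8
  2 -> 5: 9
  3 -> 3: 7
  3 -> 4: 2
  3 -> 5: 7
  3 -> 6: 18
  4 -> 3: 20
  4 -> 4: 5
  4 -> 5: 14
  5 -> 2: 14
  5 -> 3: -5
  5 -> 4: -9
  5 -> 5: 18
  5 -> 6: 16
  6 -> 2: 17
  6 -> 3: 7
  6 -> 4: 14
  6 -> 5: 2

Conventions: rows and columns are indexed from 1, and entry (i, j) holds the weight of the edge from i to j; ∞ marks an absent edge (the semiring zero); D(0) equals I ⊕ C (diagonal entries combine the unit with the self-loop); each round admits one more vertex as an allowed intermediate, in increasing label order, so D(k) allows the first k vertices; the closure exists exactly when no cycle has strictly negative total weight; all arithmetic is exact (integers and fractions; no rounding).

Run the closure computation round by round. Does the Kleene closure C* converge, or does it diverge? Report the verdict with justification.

D(0):
  [0, 16, -3, ∞, 12, 17]
  [∞, 0, -3, 8, 9, ∞]
  [∞, ∞, 0, 2, 7, 18]
  [∞, ∞, 20, 0, 14, ∞]
  [∞, 14, -5, -9, 0, 16]
  [∞, 17, 7, 14, 2, 0]
D(1):
  [0, 16, -3, ∞, 12, 17]
  [∞, 0, -3, 8, 9, ∞]
  [∞, ∞, 0, 2, 7, 18]
  [∞, ∞, 20, 0, 14, ∞]
  [∞, 14, -5, -9, 0, 16]
  [∞, 17, 7, 14, 2, 0]
D(2):
  [0, 16, -3, 24, 12, 17]
  [∞, 0, -3, 8, 9, ∞]
  [∞, ∞, 0, 2, 7, 18]
  [∞, ∞, 20, 0, 14, ∞]
  [∞, 14, -5, -9, 0, 16]
  [∞, 17, 7, 14, 2, 0]
D(3):
  [0, 16, -3, -1, 4, 15]
  [∞, 0, -3, -1, 4, 15]
  [∞, ∞, 0, 2, 7, 18]
  [∞, ∞, 20, 0, 14, 38]
  [∞, 14, -5, -9, 0, 13]
  [∞, 17, 7, 9, 2, 0]
D(4):
  [0, 16, -3, -1, 4, 15]
  [∞, 0, -3, -1, 4, 15]
  [∞, ∞, 0, 2, 7, 18]
  [∞, ∞, 20, 0, 14, 38]
  [∞, 14, -5, -9, 0, 13]
  [∞, 17, 7, 9, 2, 0]
D(5):
  [0, 16, -3, -5, 4, 15]
  [∞, 0, -3, -5, 4, 15]
  [∞, 21, 0, -2, 7, 18]
  [∞, 28, 9, 0, 14, 27]
  [∞, 14, -5, -9, 0, 13]
  [∞, 16, -3, -7, 2, 0]
D(6):
  [0, 16, -3, -5, 4, 15]
  [∞, 0, -3, -5, 4, 15]
  [∞, 21, 0, -2, 7, 18]
  [∞, 28, 9, 0, 14, 27]
  [∞, 14, -5, -9, 0, 13]
  [∞, 16, -3, -7, 2, 0]
Key observation: every diagonal entry stays at the unit through all rounds, so no improving cycle exists.
Answer: CONVERGES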